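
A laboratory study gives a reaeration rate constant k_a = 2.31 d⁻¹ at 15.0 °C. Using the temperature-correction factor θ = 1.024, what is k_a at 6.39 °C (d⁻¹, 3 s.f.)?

k_a(T₂) = k_a(T₁) · θ^(T₂−T₁) = 2.31 × 1.024^(6.39−15.0)
= 2.31 × 1.024^-8.61 = 2.31 × 0.8153 = 1.883 d⁻¹.

k_a ≈ 1.88 d⁻¹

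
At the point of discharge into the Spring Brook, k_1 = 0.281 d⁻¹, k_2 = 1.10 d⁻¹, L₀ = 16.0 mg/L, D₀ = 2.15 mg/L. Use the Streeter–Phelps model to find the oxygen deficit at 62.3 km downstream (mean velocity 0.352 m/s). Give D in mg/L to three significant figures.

D ≈ 2.74 mg/L

Travel time t = x/v = 62.3 km / (0.352 m/s) = 62300 m / 0.352 m/s = 177000 s = 2.048 d.
k_1 L₀/(k_2−k_1) = 0.281×16.0/(1.10−0.281) = 4.496/0.8190 = 5.490 mg/L.
e^(−k_1 t) = e^(−0.281×2.048) = 0.5624; e^(−k_2 t) = e^(−1.10×2.048) = 0.1050.
D = 5.490 × (0.5624 − 0.1050) + 2.15 × 0.1050 = 2.510 + 0.2259 = 2.736 mg/L.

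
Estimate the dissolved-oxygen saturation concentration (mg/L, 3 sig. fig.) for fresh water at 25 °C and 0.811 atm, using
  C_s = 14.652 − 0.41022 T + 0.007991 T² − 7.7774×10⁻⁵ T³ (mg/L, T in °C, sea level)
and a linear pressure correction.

C_s ≈ 6.63 mg/L

At sea level: C_s = 14.652 − 0.41022×25 + 0.007991×25² − 7.7774×10⁻⁵×25³ = 8.176 mg/L.
Pressure correction: C_s' = 8.176 × 0.811 = 6.630 mg/L.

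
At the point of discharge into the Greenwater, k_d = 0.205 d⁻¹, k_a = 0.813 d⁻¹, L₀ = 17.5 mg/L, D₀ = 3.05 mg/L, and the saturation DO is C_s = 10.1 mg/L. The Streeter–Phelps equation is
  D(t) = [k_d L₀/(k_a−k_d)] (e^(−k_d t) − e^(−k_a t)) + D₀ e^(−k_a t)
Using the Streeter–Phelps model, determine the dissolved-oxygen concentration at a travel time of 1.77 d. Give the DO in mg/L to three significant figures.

k_d L₀/(k_a−k_d) = 0.205×17.5/(0.813−0.205) = 3.587/0.6080 = 5.900 mg/L.
e^(−k_d t) = e^(−0.205×1.770) = 0.6957; e^(−k_a t) = e^(−0.813×1.770) = 0.2372.
D = 5.900 × (0.6957 − 0.2372) + 3.05 × 0.2372 = 2.706 + 0.7233 = 3.429 mg/L.
DO = C_s − D = 10.1 − 3.429 = 6.671 mg/L.

DO ≈ 6.67 mg/L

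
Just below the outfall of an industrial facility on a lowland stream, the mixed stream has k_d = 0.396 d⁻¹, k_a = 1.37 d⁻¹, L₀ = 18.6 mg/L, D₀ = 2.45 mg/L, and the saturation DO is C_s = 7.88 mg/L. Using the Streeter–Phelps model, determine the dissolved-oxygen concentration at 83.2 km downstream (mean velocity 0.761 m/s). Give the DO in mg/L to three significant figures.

DO ≈ 4.20 mg/L

Travel time t = x/v = 83.2 km / (0.761 m/s) = 83200 m / 0.761 m/s = 109300 s = 1.265 d.
k_d L₀/(k_a−k_d) = 0.396×18.6/(1.37−0.396) = 7.366/0.9740 = 7.562 mg/L.
e^(−k_d t) = e^(−0.396×1.265) = 0.6059; e^(−k_a t) = e^(−1.37×1.265) = 0.1766.
D = 7.562 × (0.6059 − 0.1766) + 2.45 × 0.1766 = 3.246 + 0.4328 = 3.679 mg/L.
DO = C_s − D = 7.88 − 3.679 = 4.201 mg/L.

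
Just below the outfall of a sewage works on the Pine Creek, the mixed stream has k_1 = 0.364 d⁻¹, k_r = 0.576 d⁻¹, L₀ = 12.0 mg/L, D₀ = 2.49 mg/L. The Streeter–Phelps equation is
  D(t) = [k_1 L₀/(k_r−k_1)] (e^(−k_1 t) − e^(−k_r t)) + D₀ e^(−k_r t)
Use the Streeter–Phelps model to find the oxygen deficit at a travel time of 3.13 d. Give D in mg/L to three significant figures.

k_1 L₀/(k_r−k_1) = 0.364×12.0/(0.576−0.364) = 4.368/0.2120 = 20.60 mg/L.
e^(−k_1 t) = e^(−0.364×3.130) = 0.3200; e^(−k_r t) = e^(−0.576×3.130) = 0.1648.
D = 20.60 × (0.3200 − 0.1648) + 2.49 × 0.1648 = 3.198 + 0.4104 = 3.608 mg/L.

D ≈ 3.61 mg/L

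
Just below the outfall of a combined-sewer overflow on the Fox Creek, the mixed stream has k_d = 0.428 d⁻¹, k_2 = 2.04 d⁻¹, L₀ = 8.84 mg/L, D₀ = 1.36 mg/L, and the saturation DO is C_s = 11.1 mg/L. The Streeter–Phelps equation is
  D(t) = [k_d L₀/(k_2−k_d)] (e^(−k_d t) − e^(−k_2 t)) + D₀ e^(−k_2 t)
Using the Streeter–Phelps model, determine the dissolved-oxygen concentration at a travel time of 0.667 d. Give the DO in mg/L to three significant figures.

k_d L₀/(k_2−k_d) = 0.428×8.84/(2.04−0.428) = 3.784/1.612 = 2.347 mg/L.
e^(−k_d t) = e^(−0.428×0.6670) = 0.7517; e^(−k_2 t) = e^(−2.04×0.6670) = 0.2565.
D = 2.347 × (0.7517 − 0.2565) + 1.36 × 0.2565 = 1.162 + 0.3488 = 1.511 mg/L.
DO = C_s − D = 11.1 − 1.511 = 9.589 mg/L.

DO ≈ 9.59 mg/L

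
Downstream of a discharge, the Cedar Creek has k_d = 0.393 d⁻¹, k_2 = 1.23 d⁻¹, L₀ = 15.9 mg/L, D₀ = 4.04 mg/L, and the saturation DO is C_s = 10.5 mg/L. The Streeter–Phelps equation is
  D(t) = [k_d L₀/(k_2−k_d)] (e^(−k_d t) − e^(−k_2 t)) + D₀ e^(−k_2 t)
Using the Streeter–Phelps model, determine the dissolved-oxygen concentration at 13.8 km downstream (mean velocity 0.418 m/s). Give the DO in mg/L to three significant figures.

DO ≈ 6.22 mg/L

Travel time t = x/v = 13.8 km / (0.418 m/s) = 13800 m / 0.418 m/s = 33010 s = 0.3821 d.
k_d L₀/(k_2−k_d) = 0.393×15.9/(1.23−0.393) = 6.249/0.8370 = 7.466 mg/L.
e^(−k_d t) = e^(−0.393×0.3821) = 0.8606; e^(−k_2 t) = e^(−1.23×0.3821) = 0.6250.
D = 7.466 × (0.8606 − 0.6250) + 4.04 × 0.6250 = 1.759 + 2.525 = 4.284 mg/L.
DO = C_s − D = 10.5 − 4.284 = 6.216 mg/L.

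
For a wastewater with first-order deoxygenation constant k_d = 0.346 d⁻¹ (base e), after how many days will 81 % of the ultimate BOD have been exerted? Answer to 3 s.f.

t ≈ 4.80 d

y/L₀ = 1 − e^(−k_d t) = 0.81 ⇒ e^(−k_d t) = 0.190
t = −ln(0.190) / 0.346 = 1.661 / 0.346 = 4.800 d.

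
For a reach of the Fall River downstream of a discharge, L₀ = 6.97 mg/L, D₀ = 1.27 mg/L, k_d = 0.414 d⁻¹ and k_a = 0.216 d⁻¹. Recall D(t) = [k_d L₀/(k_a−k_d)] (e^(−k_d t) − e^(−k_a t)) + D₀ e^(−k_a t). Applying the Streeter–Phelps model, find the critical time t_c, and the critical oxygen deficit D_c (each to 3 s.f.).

t_c ≈ 2.86 d; D_c ≈ 4.08 mg/L

At the critical point dD/dt = 0, so k_d L₀ e^(−k_d t) = k_a D. Substituting D(t) from the Streeter–Phelps equation and solving for t gives
t_c = ln[(k_a/k_d)(1 − D₀(k_a−k_d)/(k_d L₀))] / (k_a−k_d).
Here k_a−k_d = -0.1980 d⁻¹ and 1 − D₀(k_a−k_d)/(k_d L₀) = 1 − 1.27×-0.1980/(0.414×6.97) = 1.087, so
t_c = ln(0.5217 × 1.087) / -0.1980 = -0.5670 / -0.1980 = 2.864 d.
D_c = (k_d/k_a) L₀ e^(−k_d t_c) = (0.414/0.216) × 6.97 × e^(−0.414×2.864) = 1.917 × 6.97 × 0.3056 = 4.082 mg/L.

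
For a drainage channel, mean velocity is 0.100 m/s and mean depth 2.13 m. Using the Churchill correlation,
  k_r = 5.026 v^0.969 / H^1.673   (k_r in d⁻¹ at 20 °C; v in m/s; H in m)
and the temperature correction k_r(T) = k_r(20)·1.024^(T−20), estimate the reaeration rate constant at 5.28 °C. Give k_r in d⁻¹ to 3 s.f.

k_r(20) = 5.026 × 0.100^0.969 / 2.13^1.673 = 5.026 × 0.1074 / 3.543 = 0.1524 d⁻¹.
k_r(5.28) = 0.1524 × 1.024^(5.28−20) = 0.1524 × 0.7053 = 0.1075 d⁻¹.

k_r ≈ 0.107 d⁻¹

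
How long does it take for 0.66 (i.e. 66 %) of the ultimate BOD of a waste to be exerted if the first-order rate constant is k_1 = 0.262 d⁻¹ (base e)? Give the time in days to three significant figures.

t ≈ 4.12 d

y/L₀ = 1 − e^(−k_1 t) = 0.66 ⇒ e^(−k_1 t) = 0.340
t = −ln(0.340) / 0.262 = 1.079 / 0.262 = 4.118 d.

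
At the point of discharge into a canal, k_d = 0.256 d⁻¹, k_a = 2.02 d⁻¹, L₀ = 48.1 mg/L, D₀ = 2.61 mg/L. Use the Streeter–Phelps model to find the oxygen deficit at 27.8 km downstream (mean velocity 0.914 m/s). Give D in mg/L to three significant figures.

Travel time t = x/v = 27.8 km / (0.914 m/s) = 27800 m / 0.914 m/s = 30420 s = 0.3520 d.
k_d L₀/(k_a−k_d) = 0.256×48.1/(2.02−0.256) = 12.31/1.764 = 6.980 mg/L.
e^(−k_d t) = e^(−0.256×0.3520) = 0.9138; e^(−k_a t) = e^(−2.02×0.3520) = 0.4911.
D = 6.980 × (0.9138 − 0.4911) + 2.61 × 0.4911 = 2.951 + 1.282 = 4.233 mg/L.

D ≈ 4.23 mg/L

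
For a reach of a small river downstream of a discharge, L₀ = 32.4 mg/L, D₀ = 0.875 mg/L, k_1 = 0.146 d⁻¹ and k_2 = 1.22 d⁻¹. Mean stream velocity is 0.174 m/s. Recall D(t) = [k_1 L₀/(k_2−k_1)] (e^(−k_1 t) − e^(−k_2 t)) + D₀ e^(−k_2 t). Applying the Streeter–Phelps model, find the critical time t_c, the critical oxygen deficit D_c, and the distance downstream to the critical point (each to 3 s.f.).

t_c ≈ 1.77 d; D_c ≈ 2.99 mg/L; x_c ≈ 26.6 km

At the critical point dD/dt = 0, so k_1 L₀ e^(−k_1 t) = k_2 D. Substituting D(t) from the Streeter–Phelps equation and solving for t gives
t_c = ln[(k_2/k_1)(1 − D₀(k_2−k_1)/(k_1 L₀))] / (k_2−k_1).
Here k_2−k_1 = 1.074 d⁻¹ and 1 − D₀(k_2−k_1)/(k_1 L₀) = 1 − 0.875×1.074/(0.146×32.4) = 0.8013, so
t_c = ln(8.356 × 0.8013) / 1.074 = 1.902 / 1.074 = 1.771 d.
L(t_c) = L₀ e^(−k_1 t_c) = 32.4 × 0.7722 = 25.02 mg/L, and at the critical point k_2 D_c = k_1 L, so D_c = (0.146/1.22) × 25.02 = 2.994 mg/L.
x_c = v t_c = 0.174 m/s × 1.771 d × 86400 s/d = 26620 m ≈ 26.6 km.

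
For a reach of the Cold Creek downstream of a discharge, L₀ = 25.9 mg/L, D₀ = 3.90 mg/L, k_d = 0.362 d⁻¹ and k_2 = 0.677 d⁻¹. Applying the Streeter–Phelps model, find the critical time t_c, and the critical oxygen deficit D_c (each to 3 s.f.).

t_c ≈ 1.54 d; D_c ≈ 7.93 mg/L

At the critical point dD/dt = 0, so k_d L₀ e^(−k_d t) = k_2 D. Substituting D(t) from the Streeter–Phelps equation and solving for t gives
t_c = ln[(k_2/k_d)(1 − D₀(k_2−k_d)/(k_d L₀))] / (k_2−k_d).
Here k_2−k_d = 0.3150 d⁻¹ and 1 − D₀(k_2−k_d)/(k_d L₀) = 1 − 3.90×0.3150/(0.362×25.9) = 0.8690, so
t_c = ln(1.870 × 0.8690) / 0.3150 = 0.4856 / 0.3150 = 1.542 d.
D_c = (k_d/k_2) L₀ e^(−k_d t_c) = (0.362/0.677) × 25.9 × e^(−0.362×1.542) = 0.5347 × 25.9 × 0.5723 = 7.926 mg/L.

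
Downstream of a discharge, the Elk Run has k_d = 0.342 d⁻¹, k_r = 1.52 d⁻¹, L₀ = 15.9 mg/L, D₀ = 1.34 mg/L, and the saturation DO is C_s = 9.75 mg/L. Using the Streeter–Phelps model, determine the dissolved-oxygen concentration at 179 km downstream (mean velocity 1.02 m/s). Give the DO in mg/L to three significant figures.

DO ≈ 7.59 mg/L

Travel time t = x/v = 179 km / (1.02 m/s) = 179000 m / 1.02 m/s = 175500 s = 2.031 d.
k_d L₀/(k_r−k_d) = 0.342×15.9/(1.52−0.342) = 5.438/1.178 = 4.616 mg/L.
e^(−k_d t) = e^(−0.342×2.031) = 0.4992; e^(−k_r t) = e^(−1.52×2.031) = 0.04562.
D = 4.616 × (0.4992 − 0.04562) + 1.34 × 0.04562 = 2.094 + 0.06114 = 2.155 mg/L.
DO = C_s − D = 9.75 − 2.155 = 7.595 mg/L.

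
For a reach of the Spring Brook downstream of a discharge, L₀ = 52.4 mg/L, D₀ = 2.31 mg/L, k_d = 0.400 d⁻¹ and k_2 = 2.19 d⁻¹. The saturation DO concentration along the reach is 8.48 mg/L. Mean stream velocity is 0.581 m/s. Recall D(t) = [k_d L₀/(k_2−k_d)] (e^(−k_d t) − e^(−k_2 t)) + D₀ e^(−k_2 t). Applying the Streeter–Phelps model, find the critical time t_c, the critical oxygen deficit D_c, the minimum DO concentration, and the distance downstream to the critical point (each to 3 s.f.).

At the critical point dD/dt = 0, so k_d L₀ e^(−k_d t) = k_2 D. Substituting D(t) from the Streeter–Phelps equation and solving for t gives
t_c = ln[(k_2/k_d)(1 − D₀(k_2−k_d)/(k_d L₀))] / (k_2−k_d).
Here k_2−k_d = 1.790 d⁻¹ and 1 − D₀(k_2−k_d)/(k_d L₀) = 1 − 2.31×1.790/(0.400×52.4) = 0.8027, so
t_c = ln(5.475 × 0.8027) / 1.790 = 1.480 / 1.790 = 0.8271 d.
L(t_c) = L₀ e^(−k_d t_c) = 52.4 × 0.7183 = 37.64 mg/L, and at the critical point k_2 D_c = k_d L, so D_c = (0.400/2.19) × 37.64 = 6.875 mg/L.
Minimum DO = C_s − D_c = 8.48 − 6.875 = 1.605 mg/L.
x_c = v t_c = 0.581 m/s × 0.8271 d × 86400 s/d = 41520 m ≈ 41.5 km.

t_c ≈ 0.827 d; D_c ≈ 6.87 mg/L; min DO ≈ 1.61 mg/L; x_c ≈ 41.5 km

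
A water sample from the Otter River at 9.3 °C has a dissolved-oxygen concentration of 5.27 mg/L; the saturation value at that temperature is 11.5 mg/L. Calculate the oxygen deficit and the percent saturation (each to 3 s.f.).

D ≈ 6.23 mg/L; 45.8 % saturation

D = C_s − C = 11.5 − 5.27 = 6.23 mg/L.
% saturation = 5.27/11.5 × 100 = 45.8 %.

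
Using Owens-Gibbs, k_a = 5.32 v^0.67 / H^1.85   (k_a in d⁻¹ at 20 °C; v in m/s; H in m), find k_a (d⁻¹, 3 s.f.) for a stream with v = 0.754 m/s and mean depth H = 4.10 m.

k_a ≈ 0.324 d⁻¹

k_a = 5.32 × 0.754^0.67 / 4.10^1.85 = 5.32 × 0.8276 / 13.60 = 0.3237 d⁻¹.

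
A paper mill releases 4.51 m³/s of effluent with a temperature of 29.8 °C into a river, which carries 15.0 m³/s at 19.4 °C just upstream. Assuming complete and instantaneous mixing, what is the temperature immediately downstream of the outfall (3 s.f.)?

21.8 °C

Flow-weighted mixing: C = (Q_r C_r + Q_w C_w)/(Q_r + Q_w)
= (15.0×19.4 + 4.51×29.8)/(15.0 + 4.51) = 425.4/19.51 = 21.80 °C.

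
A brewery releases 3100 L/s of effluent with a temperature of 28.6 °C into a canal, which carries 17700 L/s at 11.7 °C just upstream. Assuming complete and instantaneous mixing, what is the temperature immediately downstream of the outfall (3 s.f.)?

14.2 °C

Flow-weighted mixing: C = (Q_r C_r + Q_w C_w)/(Q_r + Q_w)
= (17700×11.7 + 3100×28.6)/(17700 + 3100) = 295800/20800 = 14.22 °C.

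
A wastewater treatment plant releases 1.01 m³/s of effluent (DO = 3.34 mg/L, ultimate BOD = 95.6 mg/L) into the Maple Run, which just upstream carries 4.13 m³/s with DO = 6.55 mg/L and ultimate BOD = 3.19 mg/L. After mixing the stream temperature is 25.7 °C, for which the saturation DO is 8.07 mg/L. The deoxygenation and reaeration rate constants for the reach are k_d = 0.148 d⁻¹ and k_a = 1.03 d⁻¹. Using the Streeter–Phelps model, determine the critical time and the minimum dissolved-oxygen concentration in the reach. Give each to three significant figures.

t_c ≈ 1.16 d; minimum DO ≈ 5.49 mg/L

Mixed DO = (4.13×6.55 + 1.01×3.34)/(4.13+1.01) = 30.42/5.140 = 5.919 mg/L.
Mixed L₀ = (4.13×3.19 + 1.01×95.6)/(5.140) = 109.7/5.140 = 21.35 mg/L.
Initial deficit D₀ = C_s − DO₀ = 8.07 − 5.919 = 2.151 mg/L.
t_c = (1/0.8820) ln[(1.03/0.148)(1 − 2.151×0.8820/(0.148×21.35))] = 1.134 × ln(2.781) = 1.160 d.
D_c = (0.148/1.03) × 21.35 × e^(−0.148×1.160) = 0.1437 × 21.35 × 0.8423 = 2.584 mg/L.
Minimum DO = 8.07 − 2.584 = 5.486 mg/L.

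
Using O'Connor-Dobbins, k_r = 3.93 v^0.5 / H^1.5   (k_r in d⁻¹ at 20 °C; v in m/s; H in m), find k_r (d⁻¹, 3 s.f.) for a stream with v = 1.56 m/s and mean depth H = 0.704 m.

k_r ≈ 8.31 d⁻¹

k_r = 3.93 × 1.56^0.5 / 0.704^1.5 = 3.93 × 1.249 / 0.5907 = 8.310 d⁻¹.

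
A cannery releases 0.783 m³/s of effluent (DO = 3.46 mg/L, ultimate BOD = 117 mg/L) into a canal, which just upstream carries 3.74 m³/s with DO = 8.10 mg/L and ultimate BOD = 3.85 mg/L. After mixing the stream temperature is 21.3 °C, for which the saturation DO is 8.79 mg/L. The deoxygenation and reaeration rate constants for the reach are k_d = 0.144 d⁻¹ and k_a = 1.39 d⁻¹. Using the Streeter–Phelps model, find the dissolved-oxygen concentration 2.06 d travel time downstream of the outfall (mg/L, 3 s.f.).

DO ≈ 6.85 mg/L

Mixed DO = (3.74×8.10 + 0.783×3.46)/(3.74+0.783) = 33.00/4.523 = 7.297 mg/L.
Mixed L₀ = (3.74×3.85 + 0.783×117)/(4.523) = 106.0/4.523 = 23.44 mg/L.
Initial deficit D₀ = C_s − DO₀ = 8.79 − 7.297 = 1.493 mg/L.
D(2.06) = [0.144×23.44/(1.39−0.144)](e^(−0.144×2.06) − e^(−1.39×2.06)) + 1.493 e^(−1.39×2.06)
= 2.709 × (0.7433 − 0.05707) + 1.493 × 0.05707 = 1.944 mg/L.
DO = 8.79 − 1.944 = 6.846 mg/L.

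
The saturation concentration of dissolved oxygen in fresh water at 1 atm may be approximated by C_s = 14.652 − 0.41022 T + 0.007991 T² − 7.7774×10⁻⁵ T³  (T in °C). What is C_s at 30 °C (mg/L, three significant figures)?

C_s ≈ 7.44 mg/L

C_s = 14.652 − 0.41022×30 + 0.007991×30² − 7.7774×10⁻⁵×30³ = 7.437 mg/L.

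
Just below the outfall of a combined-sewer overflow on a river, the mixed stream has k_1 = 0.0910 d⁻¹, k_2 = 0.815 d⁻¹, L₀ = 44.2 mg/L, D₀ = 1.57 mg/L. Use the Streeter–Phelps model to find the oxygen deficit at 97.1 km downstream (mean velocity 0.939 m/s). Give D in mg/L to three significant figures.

D ≈ 3.48 mg/L

Travel time t = x/v = 97.1 km / (0.939 m/s) = 97100 m / 0.939 m/s = 103400 s = 1.197 d.
k_1 L₀/(k_2−k_1) = 0.0910×44.2/(0.815−0.0910) = 4.022/0.7240 = 5.556 mg/L.
e^(−k_1 t) = e^(−0.0910×1.197) = 0.8968; e^(−k_2 t) = e^(−0.815×1.197) = 0.3770.
D = 5.556 × (0.8968 − 0.3770) + 1.57 × 0.3770 = 2.888 + 0.5919 = 3.480 mg/L.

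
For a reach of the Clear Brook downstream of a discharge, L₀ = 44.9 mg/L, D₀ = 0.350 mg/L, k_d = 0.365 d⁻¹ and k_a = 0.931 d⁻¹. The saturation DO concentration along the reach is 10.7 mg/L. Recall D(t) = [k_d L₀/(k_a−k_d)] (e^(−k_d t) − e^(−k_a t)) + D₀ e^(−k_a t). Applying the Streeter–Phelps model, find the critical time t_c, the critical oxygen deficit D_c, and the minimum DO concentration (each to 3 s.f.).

t_c ≈ 1.63 d; D_c ≈ 9.70 mg/L; min DO ≈ 1.00 mg/L

With k_a/k_d = 2.551 and 1 − D₀(k_a−k_d)/(k_d L₀) = 0.9879,
t_c = ln(2.551 × 0.9879) / (0.931 − 0.365) = ln(2.520) / 0.5660 = 0.9242/0.5660 = 1.633 d.
L(t_c) = L₀ e^(−k_d t_c) = 44.9 × 0.5510 = 24.74 mg/L, and at the critical point k_a D_c = k_d L, so D_c = (0.365/0.931) × 24.74 = 9.700 mg/L.
Minimum DO = C_s − D_c = 10.7 − 9.700 = 1.000 mg/L.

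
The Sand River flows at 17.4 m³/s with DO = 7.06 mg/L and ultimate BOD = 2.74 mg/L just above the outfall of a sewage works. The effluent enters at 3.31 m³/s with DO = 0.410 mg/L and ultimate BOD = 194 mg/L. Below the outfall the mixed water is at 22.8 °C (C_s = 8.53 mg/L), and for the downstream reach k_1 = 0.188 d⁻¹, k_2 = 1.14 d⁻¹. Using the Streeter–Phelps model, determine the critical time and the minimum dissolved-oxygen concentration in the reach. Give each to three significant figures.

Mixed DO = (17.4×7.06 + 3.31×0.410)/(17.4+3.31) = 124.2/20.71 = 5.997 mg/L.
Mixed L₀ = (17.4×2.74 + 3.31×194)/(20.71) = 689.8/20.71 = 33.31 mg/L.
Initial deficit D₀ = C_s − DO₀ = 8.53 − 5.997 = 2.533 mg/L.
t_c = (1/0.9520) ln[(1.14/0.188)(1 − 2.533×0.9520/(0.188×33.31))] = 1.050 × ln(3.729) = 1.382 d.
D_c = (0.188/1.14) × 33.31 × e^(−0.188×1.382) = 0.1649 × 33.31 × 0.7711 = 4.236 mg/L.
Minimum DO = 8.53 − 4.236 = 4.294 mg/L.

t_c ≈ 1.38 d; minimum DO ≈ 4.29 mg/L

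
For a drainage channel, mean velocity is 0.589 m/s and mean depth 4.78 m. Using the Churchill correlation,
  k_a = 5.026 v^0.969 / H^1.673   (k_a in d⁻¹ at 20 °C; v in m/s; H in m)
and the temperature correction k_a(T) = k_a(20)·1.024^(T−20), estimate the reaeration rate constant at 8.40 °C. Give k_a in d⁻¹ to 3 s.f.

k_a(20) = 5.026 × 0.589^0.969 / 4.78^1.673 = 5.026 × 0.5987 / 13.70 = 0.2197 d⁻¹.
k_a(8.40) = 0.2197 × 1.024^(8.40−20) = 0.2197 × 0.7595 = 0.1668 d⁻¹.

k_a ≈ 0.167 d⁻¹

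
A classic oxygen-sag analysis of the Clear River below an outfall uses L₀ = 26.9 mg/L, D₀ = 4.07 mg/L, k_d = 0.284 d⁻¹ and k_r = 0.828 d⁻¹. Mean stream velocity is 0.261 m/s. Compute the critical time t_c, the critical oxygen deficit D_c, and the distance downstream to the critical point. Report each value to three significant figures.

t_c = [1/(k_r−k_d)] ln[(k_r/k_d)(1 − D₀(k_r−k_d)/(k_d L₀))]
= [1/(0.828−0.284)] ln[(0.828/0.284)(1 − 4.07×0.5440/(0.284×26.9))]
= (1/0.5440) ln[2.915 × 0.7102] = 1.838 × ln(2.071) = 1.838 × 0.7278 = 1.338 d.
L(t_c) = L₀ e^(−k_d t_c) = 26.9 × 0.6839 = 18.40 mg/L, and at the critical point k_r D_c = k_d L, so D_c = (0.284/0.828) × 18.40 = 6.310 mg/L.
x_c = v t_c = 0.261 m/s × 1.338 d × 86400 s/d = 30170 m ≈ 30.2 km.

t_c ≈ 1.34 d; D_c ≈ 6.31 mg/L; x_c ≈ 30.2 km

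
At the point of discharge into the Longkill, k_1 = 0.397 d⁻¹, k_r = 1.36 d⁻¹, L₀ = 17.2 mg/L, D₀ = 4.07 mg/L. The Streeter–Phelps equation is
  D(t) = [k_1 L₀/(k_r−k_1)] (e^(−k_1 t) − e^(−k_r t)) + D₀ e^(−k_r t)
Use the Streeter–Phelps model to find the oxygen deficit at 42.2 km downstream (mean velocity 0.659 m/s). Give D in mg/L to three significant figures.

D ≈ 4.18 mg/L

Travel time t = x/v = 42.2 km / (0.659 m/s) = 42200 m / 0.659 m/s = 64040 s = 0.7412 d.
k_1 L₀/(k_r−k_1) = 0.397×17.2/(1.36−0.397) = 6.828/0.9630 = 7.091 mg/L.
e^(−k_1 t) = e^(−0.397×0.7412) = 0.7451; e^(−k_r t) = e^(−1.36×0.7412) = 0.3650.
D = 7.091 × (0.7451 − 0.3650) + 4.07 × 0.3650 = 2.695 + 1.485 = 4.181 mg/L.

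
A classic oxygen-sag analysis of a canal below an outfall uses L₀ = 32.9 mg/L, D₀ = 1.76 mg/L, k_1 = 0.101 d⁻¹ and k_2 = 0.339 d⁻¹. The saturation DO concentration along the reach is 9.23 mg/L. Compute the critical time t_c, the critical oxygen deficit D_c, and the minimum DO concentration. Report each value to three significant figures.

t_c = [1/(k_2−k_1)] ln[(k_2/k_1)(1 − D₀(k_2−k_1)/(k_1 L₀))]
= [1/(0.339−0.101)] ln[(0.339/0.101)(1 − 1.76×0.2380/(0.101×32.9))]
= (1/0.2380) ln[3.356 × 0.8739] = 4.202 × ln(2.933) = 4.202 × 1.076 = 4.522 d.
D_c = (k_1/k_2) L₀ e^(−k_1 t_c) = (0.101/0.339) × 32.9 × e^(−0.101×4.522) = 0.2979 × 32.9 × 0.6334 = 6.208 mg/L.
Minimum DO = C_s − D_c = 9.23 − 6.208 = 3.022 mg/L.

t_c ≈ 4.52 d; D_c ≈ 6.21 mg/L; min DO ≈ 3.02 mg/L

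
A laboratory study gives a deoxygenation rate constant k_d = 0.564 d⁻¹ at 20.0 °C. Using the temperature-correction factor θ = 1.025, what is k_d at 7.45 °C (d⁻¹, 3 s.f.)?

k_d(T₂) = k_d(T₁) · θ^(T₂−T₁) = 0.564 × 1.025^(7.45−20.0)
= 0.564 × 1.025^-12.6 = 0.564 × 0.7335 = 0.4137 d⁻¹.

k_d ≈ 0.414 d⁻¹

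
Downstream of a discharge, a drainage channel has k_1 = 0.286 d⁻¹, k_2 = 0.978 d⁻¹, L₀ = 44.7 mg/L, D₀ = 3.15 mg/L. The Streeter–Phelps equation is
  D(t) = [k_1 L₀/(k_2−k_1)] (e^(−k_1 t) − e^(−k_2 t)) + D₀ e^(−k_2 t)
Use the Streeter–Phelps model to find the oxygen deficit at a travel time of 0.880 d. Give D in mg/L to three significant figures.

k_1 L₀/(k_2−k_1) = 0.286×44.7/(0.978−0.286) = 12.78/0.6920 = 18.47 mg/L.
e^(−k_1 t) = e^(−0.286×0.8800) = 0.7775; e^(−k_2 t) = e^(−0.978×0.8800) = 0.4229.
D = 18.47 × (0.7775 − 0.4229) + 3.15 × 0.4229 = 6.551 + 1.332 = 7.883 mg/L.

D ≈ 7.88 mg/L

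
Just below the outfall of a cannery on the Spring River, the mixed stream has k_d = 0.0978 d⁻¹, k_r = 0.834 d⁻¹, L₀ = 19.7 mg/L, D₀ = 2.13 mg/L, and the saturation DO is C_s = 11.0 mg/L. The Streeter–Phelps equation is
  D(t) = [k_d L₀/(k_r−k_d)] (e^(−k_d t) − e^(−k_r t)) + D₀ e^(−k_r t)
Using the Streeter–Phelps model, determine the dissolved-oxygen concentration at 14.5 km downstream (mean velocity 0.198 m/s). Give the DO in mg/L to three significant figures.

DO ≈ 8.83 mg/L

Travel time t = x/v = 14.5 km / (0.198 m/s) = 14500 m / 0.198 m/s = 73230 s = 0.8476 d.
k_d L₀/(k_r−k_d) = 0.0978×19.7/(0.834−0.0978) = 1.927/0.7362 = 2.617 mg/L.
e^(−k_d t) = e^(−0.0978×0.8476) = 0.9204; e^(−k_r t) = e^(−0.834×0.8476) = 0.4932.
D = 2.617 × (0.9204 − 0.4932) + 2.13 × 0.4932 = 1.118 + 1.050 = 2.169 mg/L.
DO = C_s − D = 11.0 − 2.169 = 8.831 mg/L.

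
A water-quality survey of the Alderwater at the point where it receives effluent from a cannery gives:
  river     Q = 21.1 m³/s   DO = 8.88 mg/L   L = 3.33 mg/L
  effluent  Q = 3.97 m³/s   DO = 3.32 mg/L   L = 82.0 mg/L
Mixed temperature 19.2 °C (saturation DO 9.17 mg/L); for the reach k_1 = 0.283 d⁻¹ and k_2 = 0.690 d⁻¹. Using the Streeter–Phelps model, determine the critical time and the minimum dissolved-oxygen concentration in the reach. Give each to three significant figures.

t_c ≈ 1.91 d; minimum DO ≈ 5.40 mg/L

Mixed DO = (21.1×8.88 + 3.97×3.32)/(21.1+3.97) = 200.5/25.07 = 8.000 mg/L.
Mixed L₀ = (21.1×3.33 + 3.97×82.0)/(25.07) = 395.8/25.07 = 15.79 mg/L.
Initial deficit D₀ = C_s − DO₀ = 9.17 − 8.000 = 1.170 mg/L.
t_c = (1/0.4070) ln[(0.690/0.283)(1 − 1.170×0.4070/(0.283×15.79))] = 2.457 × ln(2.178) = 1.913 d.
D_c = (0.283/0.690) × 15.79 × e^(−0.283×1.913) = 0.4101 × 15.79 × 0.5820 = 3.769 mg/L.
Minimum DO = 9.17 − 3.769 = 5.401 mg/L.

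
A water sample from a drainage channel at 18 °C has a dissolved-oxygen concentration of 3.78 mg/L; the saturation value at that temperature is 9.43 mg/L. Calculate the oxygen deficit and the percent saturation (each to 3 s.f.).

D ≈ 5.65 mg/L; 40.1 % saturation

D = C_s − C = 9.43 − 3.78 = 5.65 mg/L.
% saturation = 3.78/9.43 × 100 = 40.1 %.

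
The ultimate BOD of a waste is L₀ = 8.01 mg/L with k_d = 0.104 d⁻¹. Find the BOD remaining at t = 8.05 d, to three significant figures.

L_t = L₀ e^(−k_d t) = 8.01 × e^(−0.104×8.05) = 8.01 × 0.4329 = 3.468 mg/L.

L ≈ 3.47 mg/L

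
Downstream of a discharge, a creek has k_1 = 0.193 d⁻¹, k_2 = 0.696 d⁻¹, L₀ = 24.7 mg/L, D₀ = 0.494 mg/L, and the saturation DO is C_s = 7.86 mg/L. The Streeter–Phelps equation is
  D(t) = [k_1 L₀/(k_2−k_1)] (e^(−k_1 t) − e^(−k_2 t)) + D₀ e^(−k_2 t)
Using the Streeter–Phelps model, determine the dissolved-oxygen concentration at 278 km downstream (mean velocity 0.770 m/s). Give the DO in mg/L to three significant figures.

Travel time t = x/v = 278 km / (0.770 m/s) = 278000 m / 0.770 m/s = 361000 s = 4.179 d.
k_1 L₀/(k_2−k_1) = 0.193×24.7/(0.696−0.193) = 4.767/0.5030 = 9.477 mg/L.
e^(−k_1 t) = e^(−0.193×4.179) = 0.4464; e^(−k_2 t) = e^(−0.696×4.179) = 0.05456.
D = 9.477 × (0.4464 − 0.05456) + 0.494 × 0.05456 = 3.714 + 0.02695 = 3.741 mg/L.
DO = C_s − D = 7.86 − 3.741 = 4.119 mg/L.

DO ≈ 4.12 mg/L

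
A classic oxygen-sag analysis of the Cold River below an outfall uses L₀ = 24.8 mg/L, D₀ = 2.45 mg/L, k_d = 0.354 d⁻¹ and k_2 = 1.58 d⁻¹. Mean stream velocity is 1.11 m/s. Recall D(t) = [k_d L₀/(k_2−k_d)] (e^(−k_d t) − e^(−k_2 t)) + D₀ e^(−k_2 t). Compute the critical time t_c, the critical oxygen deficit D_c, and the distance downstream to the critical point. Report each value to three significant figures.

t_c ≈ 0.879 d; D_c ≈ 4.07 mg/L; x_c ≈ 84.3 km

With k_2/k_d = 4.463 and 1 − D₀(k_2−k_d)/(k_d L₀) = 0.6579,
t_c = ln(4.463 × 0.6579) / (1.58 − 0.354) = ln(2.936) / 1.226 = 1.077/1.226 = 0.8786 d.
L(t_c) = L₀ e^(−k_d t_c) = 24.8 × 0.7327 = 18.17 mg/L, and at the critical point k_2 D_c = k_d L, so D_c = (0.354/1.58) × 18.17 = 4.071 mg/L.
x_c = v t_c = 1.11 m/s × 0.8786 d × 86400 s/d = 84260 m ≈ 84.3 km.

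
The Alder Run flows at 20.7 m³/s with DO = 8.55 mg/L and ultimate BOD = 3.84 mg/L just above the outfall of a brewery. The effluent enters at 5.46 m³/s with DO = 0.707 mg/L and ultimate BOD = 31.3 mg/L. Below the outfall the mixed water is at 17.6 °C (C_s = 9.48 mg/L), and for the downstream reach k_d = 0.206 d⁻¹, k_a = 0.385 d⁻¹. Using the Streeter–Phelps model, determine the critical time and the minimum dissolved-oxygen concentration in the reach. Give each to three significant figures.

Mixed DO = (20.7×8.55 + 5.46×0.707)/(20.7+5.46) = 180.8/26.16 = 6.913 mg/L.
Mixed L₀ = (20.7×3.84 + 5.46×31.3)/(26.16) = 250.4/26.16 = 9.571 mg/L.
Initial deficit D₀ = C_s − DO₀ = 9.48 − 6.913 = 2.567 mg/L.
t_c = (1/0.1790) ln[(0.385/0.206)(1 − 2.567×0.1790/(0.206×9.571))] = 5.587 × ln(1.433) = 2.011 d.
D_c = (0.206/0.385) × 9.571 × e^(−0.206×2.011) = 0.5351 × 9.571 × 0.6608 = 3.384 mg/L.
Minimum DO = 9.48 − 3.384 = 6.096 mg/L.

t_c ≈ 2.01 d; minimum DO ≈ 6.10 mg/L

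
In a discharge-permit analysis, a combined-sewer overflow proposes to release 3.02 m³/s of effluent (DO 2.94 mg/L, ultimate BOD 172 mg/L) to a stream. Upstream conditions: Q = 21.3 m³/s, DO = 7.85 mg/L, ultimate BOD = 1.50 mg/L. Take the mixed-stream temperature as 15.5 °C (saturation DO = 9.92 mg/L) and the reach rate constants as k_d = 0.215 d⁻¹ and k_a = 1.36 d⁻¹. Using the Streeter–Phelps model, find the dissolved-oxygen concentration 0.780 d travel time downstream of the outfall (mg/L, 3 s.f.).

DO ≈ 6.87 mg/L

Mixed DO = (21.3×7.85 + 3.02×2.94)/(21.3+3.02) = 176.1/24.32 = 7.240 mg/L.
Mixed L₀ = (21.3×1.50 + 3.02×172)/(24.32) = 551.4/24.32 = 22.67 mg/L.
Initial deficit D₀ = C_s − DO₀ = 9.92 − 7.240 = 2.680 mg/L.
D(0.780) = [0.215×22.67/(1.36−0.215)](e^(−0.215×0.780) − e^(−1.36×0.780)) + 2.680 e^(−1.36×0.780)
= 4.257 × (0.8456 − 0.3462) + 2.680 × 0.3462 = 3.054 mg/L.
DO = 9.92 − 3.054 = 6.866 mg/L.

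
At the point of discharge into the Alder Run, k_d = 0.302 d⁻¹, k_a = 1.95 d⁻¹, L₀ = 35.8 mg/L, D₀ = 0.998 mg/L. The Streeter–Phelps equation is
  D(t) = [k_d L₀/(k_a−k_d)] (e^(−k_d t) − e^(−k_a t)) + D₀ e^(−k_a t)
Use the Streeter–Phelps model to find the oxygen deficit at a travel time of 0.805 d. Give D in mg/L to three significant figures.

k_d L₀/(k_a−k_d) = 0.302×35.8/(1.95−0.302) = 10.81/1.648 = 6.560 mg/L.
e^(−k_d t) = e^(−0.302×0.8050) = 0.7842; e^(−k_a t) = e^(−1.95×0.8050) = 0.2081.
D = 6.560 × (0.7842 − 0.2081) + 0.998 × 0.2081 = 3.779 + 0.2077 = 3.987 mg/L.

D ≈ 3.99 mg/L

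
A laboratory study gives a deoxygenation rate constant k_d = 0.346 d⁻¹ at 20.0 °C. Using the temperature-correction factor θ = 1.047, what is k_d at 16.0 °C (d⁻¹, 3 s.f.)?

k_d ≈ 0.288 d⁻¹

k_d(T₂) = k_d(T₁) · θ^(T₂−T₁) = 0.346 × 1.047^(16.0−20.0)
= 0.346 × 1.047^-4.00 = 0.346 × 0.8322 = 0.2879 d⁻¹.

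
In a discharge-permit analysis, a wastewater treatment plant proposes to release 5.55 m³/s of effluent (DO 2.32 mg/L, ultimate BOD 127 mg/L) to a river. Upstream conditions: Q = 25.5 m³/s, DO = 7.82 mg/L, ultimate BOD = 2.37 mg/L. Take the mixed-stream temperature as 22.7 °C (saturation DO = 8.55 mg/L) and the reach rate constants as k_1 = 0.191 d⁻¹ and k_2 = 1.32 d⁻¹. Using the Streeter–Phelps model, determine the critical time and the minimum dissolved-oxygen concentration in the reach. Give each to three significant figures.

t_c ≈ 1.24 d; minimum DO ≈ 5.74 mg/L

Mixed DO = (25.5×7.82 + 5.55×2.32)/(25.5+5.55) = 212.3/31.05 = 6.837 mg/L.
Mixed L₀ = (25.5×2.37 + 5.55×127)/(31.05) = 765.3/31.05 = 24.65 mg/L.
Initial deficit D₀ = C_s − DO₀ = 8.55 − 6.837 = 1.713 mg/L.
t_c = (1/1.129) ln[(1.32/0.191)(1 − 1.713×1.129/(0.191×24.65))] = 0.8857 × ln(4.072) = 1.244 d.
D_c = (0.191/1.32) × 24.65 × e^(−0.191×1.244) = 0.1447 × 24.65 × 0.7886 = 2.812 mg/L.
Minimum DO = 8.55 − 2.812 = 5.738 mg/L.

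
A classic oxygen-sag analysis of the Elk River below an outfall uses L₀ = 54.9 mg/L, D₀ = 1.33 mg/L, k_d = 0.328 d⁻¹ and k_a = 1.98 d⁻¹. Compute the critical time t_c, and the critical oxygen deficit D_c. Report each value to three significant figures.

t_c ≈ 1.01 d; D_c ≈ 6.53 mg/L

At the critical point dD/dt = 0, so k_d L₀ e^(−k_d t) = k_a D. Substituting D(t) from the Streeter–Phelps equation and solving for t gives
t_c = ln[(k_a/k_d)(1 − D₀(k_a−k_d)/(k_d L₀))] / (k_a−k_d).
Here k_a−k_d = 1.652 d⁻¹ and 1 − D₀(k_a−k_d)/(k_d L₀) = 1 − 1.33×1.652/(0.328×54.9) = 0.8780, so
t_c = ln(6.037 × 0.8780) / 1.652 = 1.668 / 1.652 = 1.010 d.
D_c = (k_d/k_a) L₀ e^(−k_d t_c) = (0.328/1.98) × 54.9 × e^(−0.328×1.010) = 0.1657 × 54.9 × 0.7181 = 6.531 mg/L.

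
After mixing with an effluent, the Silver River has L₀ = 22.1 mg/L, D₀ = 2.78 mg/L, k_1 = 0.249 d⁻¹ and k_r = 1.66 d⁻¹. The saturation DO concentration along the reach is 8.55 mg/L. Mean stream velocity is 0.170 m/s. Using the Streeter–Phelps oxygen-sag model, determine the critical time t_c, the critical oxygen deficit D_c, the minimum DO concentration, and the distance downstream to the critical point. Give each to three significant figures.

t_c ≈ 0.460 d; D_c ≈ 2.96 mg/L; min DO ≈ 5.59 mg/L; x_c ≈ 6.76 km

With k_r/k_1 = 6.667 and 1 − D₀(k_r−k_1)/(k_1 L₀) = 0.2872,
t_c = ln(6.667 × 0.2872) / (1.66 − 0.249) = ln(1.915) / 1.411 = 0.6495/1.411 = 0.4603 d.
L(t_c) = L₀ e^(−k_1 t_c) = 22.1 × 0.8917 = 19.71 mg/L, and at the critical point k_r D_c = k_1 L, so D_c = (0.249/1.66) × 19.71 = 2.956 mg/L.
Minimum DO = C_s − D_c = 8.55 − 2.956 = 5.594 mg/L.
x_c = v t_c = 0.170 m/s × 0.4603 d × 86400 s/d = 6761 m ≈ 6.76 km.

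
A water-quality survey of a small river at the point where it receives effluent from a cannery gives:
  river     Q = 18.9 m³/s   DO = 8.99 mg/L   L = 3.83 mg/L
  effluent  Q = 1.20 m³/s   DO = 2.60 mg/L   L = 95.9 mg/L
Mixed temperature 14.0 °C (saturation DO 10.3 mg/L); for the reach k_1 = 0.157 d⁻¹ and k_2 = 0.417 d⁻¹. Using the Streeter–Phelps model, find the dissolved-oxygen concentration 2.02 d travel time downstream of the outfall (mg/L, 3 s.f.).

DO ≈ 7.90 mg/L

Mixed DO = (18.9×8.99 + 1.20×2.60)/(18.9+1.20) = 173.0/20.10 = 8.609 mg/L.
Mixed L₀ = (18.9×3.83 + 1.20×95.9)/(20.10) = 187.5/20.10 = 9.327 mg/L.
Initial deficit D₀ = C_s − DO₀ = 10.3 − 8.609 = 1.691 mg/L.
D(2.02) = [0.157×9.327/(0.417−0.157)](e^(−0.157×2.02) − e^(−0.417×2.02)) + 1.691 e^(−0.417×2.02)
= 5.632 × (0.7282 − 0.4307) + 1.691 × 0.4307 = 2.404 mg/L.
DO = 10.3 − 2.404 = 7.896 mg/L.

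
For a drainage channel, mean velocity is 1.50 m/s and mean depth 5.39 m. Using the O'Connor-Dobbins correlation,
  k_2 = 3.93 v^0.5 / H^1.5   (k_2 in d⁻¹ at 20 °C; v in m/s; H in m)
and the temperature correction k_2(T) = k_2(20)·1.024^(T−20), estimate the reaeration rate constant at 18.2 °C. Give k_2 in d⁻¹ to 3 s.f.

k_2(20) = 3.93 × 1.50^0.5 / 5.39^1.5 = 3.93 × 1.225 / 12.51 = 0.3846 d⁻¹.
k_2(18.2) = 0.3846 × 1.024^(18.2−20) = 0.3846 × 0.9582 = 0.3686 d⁻¹.

k_2 ≈ 0.369 d⁻¹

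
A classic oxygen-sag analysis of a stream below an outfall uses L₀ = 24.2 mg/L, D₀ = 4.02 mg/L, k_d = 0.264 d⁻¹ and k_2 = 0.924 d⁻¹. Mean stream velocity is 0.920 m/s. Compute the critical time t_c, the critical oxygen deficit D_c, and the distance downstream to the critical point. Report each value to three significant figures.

t_c ≈ 1.09 d; D_c ≈ 5.19 mg/L; x_c ≈ 86.2 km

t_c = [1/(k_2−k_d)] ln[(k_2/k_d)(1 − D₀(k_2−k_d)/(k_d L₀))]
= [1/(0.924−0.264)] ln[(0.924/0.264)(1 − 4.02×0.6600/(0.264×24.2))]
= (1/0.6600) ln[3.500 × 0.5847] = 1.515 × ln(2.046) = 1.515 × 0.7161 = 1.085 d.
D_c = (k_d/k_2) L₀ e^(−k_d t_c) = (0.264/0.924) × 24.2 × e^(−0.264×1.085) = 0.2857 × 24.2 × 0.7509 = 5.192 mg/L.
x_c = v t_c = 0.920 m/s × 1.085 d × 86400 s/d = 86250 m ≈ 86.2 km.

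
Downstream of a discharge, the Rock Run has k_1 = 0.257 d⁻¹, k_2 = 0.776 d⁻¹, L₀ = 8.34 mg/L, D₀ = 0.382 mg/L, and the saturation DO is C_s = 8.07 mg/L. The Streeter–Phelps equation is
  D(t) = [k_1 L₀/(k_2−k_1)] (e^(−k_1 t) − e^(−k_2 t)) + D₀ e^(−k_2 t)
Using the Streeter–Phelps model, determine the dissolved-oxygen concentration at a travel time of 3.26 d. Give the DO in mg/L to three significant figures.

k_1 L₀/(k_2−k_1) = 0.257×8.34/(0.776−0.257) = 2.143/0.5190 = 4.130 mg/L.
e^(−k_1 t) = e^(−0.257×3.260) = 0.4327; e^(−k_2 t) = e^(−0.776×3.260) = 0.07968.
D = 4.130 × (0.4327 − 0.07968) + 0.382 × 0.07968 = 1.458 + 0.03044 = 1.488 mg/L.
DO = C_s − D = 8.07 − 1.488 = 6.582 mg/L.

DO ≈ 6.58 mg/L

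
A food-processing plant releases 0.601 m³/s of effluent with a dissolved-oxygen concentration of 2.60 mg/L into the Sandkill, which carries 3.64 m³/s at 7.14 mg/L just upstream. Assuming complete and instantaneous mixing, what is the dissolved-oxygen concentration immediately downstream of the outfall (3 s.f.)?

6.50 mg/L

Flow-weighted mixing: C = (Q_r C_r + Q_w C_w)/(Q_r + Q_w)
= (3.64×7.14 + 0.601×2.60)/(3.64 + 0.601) = 27.55/4.241 = 6.497 mg/L.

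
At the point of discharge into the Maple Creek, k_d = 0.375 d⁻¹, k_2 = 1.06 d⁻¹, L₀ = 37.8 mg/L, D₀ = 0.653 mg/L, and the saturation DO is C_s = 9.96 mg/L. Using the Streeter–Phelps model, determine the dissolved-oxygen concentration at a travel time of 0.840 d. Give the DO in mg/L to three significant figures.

DO ≈ 3.08 mg/L

k_d L₀/(k_2−k_d) = 0.375×37.8/(1.06−0.375) = 14.17/0.6850 = 20.69 mg/L.
e^(−k_d t) = e^(−0.375×0.8400) = 0.7298; e^(−k_2 t) = e^(−1.06×0.8400) = 0.4105.
D = 20.69 × (0.7298 − 0.4105) + 0.653 × 0.4105 = 6.607 + 0.2681 = 6.875 mg/L.
DO = C_s − D = 9.96 − 6.875 = 3.085 mg/L.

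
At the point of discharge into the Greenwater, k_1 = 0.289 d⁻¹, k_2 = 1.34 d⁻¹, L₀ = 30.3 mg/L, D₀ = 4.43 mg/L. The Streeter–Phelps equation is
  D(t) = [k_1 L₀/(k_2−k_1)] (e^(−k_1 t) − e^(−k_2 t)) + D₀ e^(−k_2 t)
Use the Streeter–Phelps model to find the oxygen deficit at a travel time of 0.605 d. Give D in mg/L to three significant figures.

D ≈ 5.26 mg/L

k_1 L₀/(k_2−k_1) = 0.289×30.3/(1.34−0.289) = 8.757/1.051 = 8.332 mg/L.
e^(−k_1 t) = e^(−0.289×0.6050) = 0.8396; e^(−k_2 t) = e^(−1.34×0.6050) = 0.4445.
D = 8.332 × (0.8396 − 0.4445) + 4.43 × 0.4445 = 3.291 + 1.969 = 5.261 mg/L.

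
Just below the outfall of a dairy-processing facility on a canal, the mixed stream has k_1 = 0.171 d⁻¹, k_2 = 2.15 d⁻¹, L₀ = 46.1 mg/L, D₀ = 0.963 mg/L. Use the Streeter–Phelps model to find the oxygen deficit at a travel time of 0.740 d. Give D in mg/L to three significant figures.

D ≈ 2.89 mg/L

k_1 L₀/(k_2−k_1) = 0.171×46.1/(2.15−0.171) = 7.883/1.979 = 3.983 mg/L.
e^(−k_1 t) = e^(−0.171×0.7400) = 0.8811; e^(−k_2 t) = e^(−2.15×0.7400) = 0.2037.
D = 3.983 × (0.8811 − 0.2037) + 0.963 × 0.2037 = 2.698 + 0.1962 = 2.895 mg/L.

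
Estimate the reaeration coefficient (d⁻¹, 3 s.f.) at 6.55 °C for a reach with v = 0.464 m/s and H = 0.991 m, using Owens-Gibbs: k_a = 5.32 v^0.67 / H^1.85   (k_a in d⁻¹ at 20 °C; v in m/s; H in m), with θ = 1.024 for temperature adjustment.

k_a(20) = 5.32 × 0.464^0.67 / 0.991^1.85 = 5.32 × 0.5978 / 0.9834 = 3.234 d⁻¹.
k_a(6.55) = 3.234 × 1.024^(6.55−20) = 3.234 × 0.7269 = 2.351 d⁻¹.

k_a ≈ 2.35 d⁻¹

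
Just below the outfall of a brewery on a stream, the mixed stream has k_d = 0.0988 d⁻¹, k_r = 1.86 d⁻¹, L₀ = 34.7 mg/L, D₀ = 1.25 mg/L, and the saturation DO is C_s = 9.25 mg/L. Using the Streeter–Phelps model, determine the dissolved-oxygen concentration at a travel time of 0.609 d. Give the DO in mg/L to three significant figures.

DO ≈ 7.64 mg/L

k_d L₀/(k_r−k_d) = 0.0988×34.7/(1.86−0.0988) = 3.428/1.761 = 1.947 mg/L.
e^(−k_d t) = e^(−0.0988×0.6090) = 0.9416; e^(−k_r t) = e^(−1.86×0.6090) = 0.3221.
D = 1.947 × (0.9416 − 0.3221) + 1.25 × 0.3221 = 1.206 + 0.4027 = 1.609 mg/L.
DO = C_s − D = 9.25 − 1.609 = 7.641 mg/L.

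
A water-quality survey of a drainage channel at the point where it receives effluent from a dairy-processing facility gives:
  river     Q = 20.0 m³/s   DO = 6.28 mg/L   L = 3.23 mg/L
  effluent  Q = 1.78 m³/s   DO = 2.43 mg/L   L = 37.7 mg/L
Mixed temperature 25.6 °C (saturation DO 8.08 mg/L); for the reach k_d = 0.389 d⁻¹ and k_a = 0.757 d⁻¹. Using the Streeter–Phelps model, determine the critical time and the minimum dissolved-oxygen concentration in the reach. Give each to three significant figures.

t_c ≈ 0.718 d; minimum DO ≈ 5.73 mg/L

Mixed DO = (20.0×6.28 + 1.78×2.43)/(20.0+1.78) = 129.9/21.78 = 5.965 mg/L.
Mixed L₀ = (20.0×3.23 + 1.78×37.7)/(21.78) = 131.7/21.78 = 6.047 mg/L.
Initial deficit D₀ = C_s − DO₀ = 8.08 − 5.965 = 2.115 mg/L.
t_c = (1/0.3680) ln[(0.757/0.389)(1 − 2.115×0.3680/(0.389×6.047))] = 2.717 × ln(1.302) = 0.7176 d.
D_c = (0.389/0.757) × 6.047 × e^(−0.389×0.7176) = 0.5139 × 6.047 × 0.7564 = 2.351 mg/L.
Minimum DO = 8.08 − 2.351 = 5.729 mg/L.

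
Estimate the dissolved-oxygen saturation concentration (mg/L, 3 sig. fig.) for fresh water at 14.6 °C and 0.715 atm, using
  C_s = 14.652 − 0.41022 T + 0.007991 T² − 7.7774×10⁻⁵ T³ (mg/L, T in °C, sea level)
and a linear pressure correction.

At sea level: C_s = 14.652 − 0.41022×14.6 + 0.007991×14.6² − 7.7774×10⁻⁵×14.6³ = 10.12 mg/L.
Pressure correction: C_s' = 10.12 × 0.715 = 7.239 mg/L.

C_s ≈ 7.24 mg/L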